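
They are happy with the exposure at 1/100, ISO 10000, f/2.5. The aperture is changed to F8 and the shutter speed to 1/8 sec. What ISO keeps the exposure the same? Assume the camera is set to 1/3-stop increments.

Aperture: f/2.5 → f/2.8 → f/3.2 → f/3.5 → f/4 → f/4.5 → f/5 → f/5.6 → f/6.3 → f/7.1 → f/8 — 3 1/3 stops smaller aperture (darker).
Shutter speed: 1/100 → 1/80 → 1/60 → 1/50 → 1/40 → 1/30 → 1/25 → 1/20 → 1/15 → 1/13 → 1/10 → 1/8 — 3 2/3 stops longer (brighter).
Net change so far: 1/3 stop brighter. Offset with the ISO: 10000 → 8000.

ISO 8000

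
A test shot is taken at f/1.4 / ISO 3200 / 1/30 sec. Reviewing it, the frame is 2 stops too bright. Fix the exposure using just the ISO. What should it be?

ISO 800

Overexposed by 2 stops → need 2 stops darker.
ISO: 3200 → 1600 → 800.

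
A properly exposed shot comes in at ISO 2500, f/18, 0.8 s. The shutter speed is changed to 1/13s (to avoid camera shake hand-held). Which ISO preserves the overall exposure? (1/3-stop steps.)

Shutter speed: 0.8 → 0.6 → 0.5 → 0.4 → 0.3 → 1/4 → 1/5 → 1/6 → 1/8 → 1/10 → 1/13 — 3 1/3 stops faster (darker).
Need 3 1/3 stops brighter from the ISO: 2500 → 3200 → 4000 → 5000 → 6400 → 8000 → 10000 → 12800 → 16000 → 20000 → 25600.

ISO 25600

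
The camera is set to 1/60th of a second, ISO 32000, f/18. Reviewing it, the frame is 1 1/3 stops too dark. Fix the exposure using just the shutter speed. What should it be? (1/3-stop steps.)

Underexposed by 1 1/3 stops → need 1 1/3 stops brighter.
Shutter speed: 1/60 → 1/50 → 1/40 → 1/30 → 1/25.

1/25s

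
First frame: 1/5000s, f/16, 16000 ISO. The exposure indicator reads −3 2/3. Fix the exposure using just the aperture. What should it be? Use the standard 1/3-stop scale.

f/4.5

Underexposed by 3 2/3 stops → need 3 2/3 stops brighter.
Aperture: f/16 → f/14 → f/13 → f/11 → f/10 → f/9 → f/8 → f/7.1 → f/6.3 → f/5.6 → f/5 → f/4.5.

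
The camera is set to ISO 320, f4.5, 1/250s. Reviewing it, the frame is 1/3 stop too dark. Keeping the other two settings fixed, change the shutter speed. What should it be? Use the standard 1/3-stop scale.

1/200s

Underexposed by 1/3 stop → need 1/3 stop brighter.
Shutter speed: 1/250 → 1/200.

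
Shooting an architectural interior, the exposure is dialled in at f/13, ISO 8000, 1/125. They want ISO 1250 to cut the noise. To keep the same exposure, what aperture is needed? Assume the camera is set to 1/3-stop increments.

f/5

ISO: 8000 → 6400 → 5000 → 4000 → 3200 → 2500 → 2000 → 1600 → 1250 — 2 2/3 stops dropped (darker).
Need 2 2/3 stops brighter from the aperture: f/13 → f/11 → f/10 → f/9 → f/8 → f/7.1 → f/6.3 → f/5.6 → f/5.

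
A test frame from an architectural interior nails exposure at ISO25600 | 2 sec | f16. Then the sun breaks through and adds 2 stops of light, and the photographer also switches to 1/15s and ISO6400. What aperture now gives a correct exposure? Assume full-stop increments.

f/2.8

Scene light: 2 stops brighter.
Shutter speed: 2 → 1 → 1/2 → 1/4 → 1/8 → 1/15 — 5 stops faster (darker).
ISO: 25600 → 12800 → 6400 — 2 stops dropped (darker).
Net so far: 5 stops darker. Aperture: f/16 → f/11 → f/8 → f/5.6 → f/4 → f/2.8.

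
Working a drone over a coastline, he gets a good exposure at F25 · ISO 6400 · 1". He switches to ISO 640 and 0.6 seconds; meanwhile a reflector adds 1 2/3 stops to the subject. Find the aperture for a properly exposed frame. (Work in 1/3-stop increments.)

Scene light: 1 2/3 stops brighter.
ISO: 6400 → 5000 → 4000 → 3200 → 2500 → 2000 → 1600 → 1250 → 1000 → 800 → 640 — 3 1/3 stops dropped (darker).
Shutter speed: 1 → 0.8 → 0.6 — 2/3 stop shorter (darker).
Net so far: 2 1/3 stops darker. Aperture: f/25 → f/22 → f/20 → f/18 → f/16 → f/14 → f/13 → f/11.

f/11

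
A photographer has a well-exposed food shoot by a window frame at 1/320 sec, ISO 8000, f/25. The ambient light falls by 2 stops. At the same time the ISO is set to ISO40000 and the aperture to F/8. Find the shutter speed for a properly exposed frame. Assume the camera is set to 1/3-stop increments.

Scene light: 2 stops darker.
ISO: 8000 → 10000 → 12800 → 16000 → 20000 → 25600 → 32000 → 40000 — 2 1/3 stops higher (brighter).
Aperture: f/25 → f/22 → f/20 → f/18 → f/16 → f/14 → f/13 → f/11 → f/10 → f/9 → f/8 — 3 1/3 stops wider (brighter).
Net so far: 3 2/3 stops brighter. Shutter speed: 1/320 → 1/400 → 1/500 → 1/640 → 1/800 → 1/1000 → 1/1250 → 1/1600 → 1/2000 → 1/2500 → 1/3200 → 1/4000.

1/4000s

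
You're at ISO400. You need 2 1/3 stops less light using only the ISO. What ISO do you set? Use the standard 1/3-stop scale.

ISO 80

ISO: 400 → 320 → 250 → 200 → 160 → 125 → 100 → 80 — 2 1/3 stops dropped (darker).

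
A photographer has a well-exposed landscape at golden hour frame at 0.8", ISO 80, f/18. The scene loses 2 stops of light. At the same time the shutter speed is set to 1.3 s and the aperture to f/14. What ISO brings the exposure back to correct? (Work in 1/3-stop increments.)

Scene light: 2 stops darker.
Shutter speed: 0.8 → 1 → 1.3 — 2/3 stop longer (brighter).
Aperture: f/18 → f/16 → f/14 — 2/3 stop opened up (brighter).
Net so far: 2/3 stop darker. ISO: 80 → 100 → 125.

ISO 125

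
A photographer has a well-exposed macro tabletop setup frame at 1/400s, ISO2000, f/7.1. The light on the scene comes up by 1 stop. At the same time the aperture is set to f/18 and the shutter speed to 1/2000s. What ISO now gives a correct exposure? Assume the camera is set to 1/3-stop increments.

Scene light: 1 stop brighter.
Aperture: f/7.1 → f/8 → f/9 → f/10 → f/11 → f/13 → f/14 → f/16 → f/18 — 2 2/3 stops smaller aperture (darker).
Shutter speed: 1/400 → 1/500 → 1/640 → 1/800 → 1/1000 → 1/1250 → 1/1600 → 1/2000 — 2 1/3 stops shorter (darker).
Net so far: 4 stops darker. ISO: 2000 → 2500 → 3200 → 4000 → 5000 → 6400 → 8000 → 10000 → 12800 → 16000 → 20000 → 25600 → 32000.

ISO 32000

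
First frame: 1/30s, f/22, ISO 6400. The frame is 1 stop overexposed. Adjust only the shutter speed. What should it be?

Overexposed by 1 stop → need 1 stop darker.
Shutter speed: 1/30 → 1/60.

1/60s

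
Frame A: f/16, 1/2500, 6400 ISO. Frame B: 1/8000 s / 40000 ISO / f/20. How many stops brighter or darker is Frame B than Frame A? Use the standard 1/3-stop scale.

1/3 stop brighter

Aperture: f/16 → f/18 → f/20 — 2/3 stop smaller aperture (darker).
Shutter speed: 1/2500 → 1/3200 → 1/4000 → 1/5000 → 1/6400 → 1/8000 — 1 2/3 stops shorter (darker).
ISO: 6400 → 8000 → 10000 → 12800 → 16000 → 20000 → 25600 → 32000 → 40000 — 2 2/3 stops higher (brighter).
Net: −2/3 −1 2/3 +2 2/3 = +1/3 stops.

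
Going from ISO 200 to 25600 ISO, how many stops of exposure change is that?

200 → 400 → 800 → 1600 → 3200 → 6400 → 12800 → 25600 — count the steps: 7 stops.

7 stops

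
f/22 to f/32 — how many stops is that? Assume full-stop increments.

1 stop

f/22 → f/32 — count the steps: 1 stop.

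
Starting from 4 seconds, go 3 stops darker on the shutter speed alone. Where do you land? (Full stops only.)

1/2s

Shutter speed: 4 → 2 → 1 → 1/2 — 3 stops shorter (darker).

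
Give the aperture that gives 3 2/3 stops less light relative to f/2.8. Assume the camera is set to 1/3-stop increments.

Aperture: f/2.8 → f/3.2 → f/3.5 → f/4 → f/4.5 → f/5 → f/5.6 → f/6.3 → f/7.1 → f/8 → f/9 → f/10 — 3 2/3 stops narrower (darker).

f/10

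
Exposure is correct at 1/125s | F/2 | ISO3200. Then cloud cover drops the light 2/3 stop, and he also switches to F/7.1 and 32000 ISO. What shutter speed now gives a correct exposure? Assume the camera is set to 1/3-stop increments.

Scene light: 2/3 stop darker.
Aperture: f/2 → f/2.2 → f/2.5 → f/2.8 → f/3.2 → f/3.5 → f/4 → f/4.5 → f/5 → f/5.6 → f/6.3 → f/7.1 — 3 2/3 stops narrower (darker).
ISO: 3200 → 4000 → 5000 → 6400 → 8000 → 10000 → 12800 → 16000 → 20000 → 25600 → 32000 — 3 1/3 stops higher (brighter).
Net so far: 1 stop darker. Shutter speed: 1/125 → 1/100 → 1/80 → 1/60.

1/60s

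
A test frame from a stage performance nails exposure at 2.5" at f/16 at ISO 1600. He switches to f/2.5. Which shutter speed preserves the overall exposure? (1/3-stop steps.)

1/15s

Aperture: f/16 → f/14 → f/13 → f/11 → f/10 → f/9 → f/8 → f/7.1 → f/6.3 → f/5.6 → f/5 → f/4.5 → f/4 → f/3.5 → f/3.2 → f/2.8 → f/2.5 — 5 1/3 stops larger aperture (brighter).
Need 5 1/3 stops darker from the shutter speed: 2.5 → 2 → 1.6 → 1.3 → 1 → 0.8 → 0.6 → 0.5 → 0.4 → 0.3 → 1/4 → 1/5 → 1/6 → 1/8 → 1/10 → 1/13 → 1/15.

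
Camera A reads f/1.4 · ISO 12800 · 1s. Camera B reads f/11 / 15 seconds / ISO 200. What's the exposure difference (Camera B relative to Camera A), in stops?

Aperture: f/1.4 → f/2 → f/2.8 → f/4 → f/5.6 → f/8 → f/11 — 6 stops narrower (darker).
Shutter speed: 1 → 2 → 4 → 8 → 15 — 4 stops slower (brighter).
ISO: 12800 → 6400 → 3200 → 1600 → 800 → 400 → 200 — 6 stops lower (darker).
Net: −6 +4 −6 = −8 stops.

8 stops darker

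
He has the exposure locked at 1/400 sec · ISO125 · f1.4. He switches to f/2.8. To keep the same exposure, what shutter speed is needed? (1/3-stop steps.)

1/100s

Aperture: f/1.4 → f/1.6 → f/1.8 → f/2 → f/2.2 → f/2.5 → f/2.8 — 2 stops narrower (darker).
Need 2 stops brighter from the shutter speed: 1/400 → 1/320 → 1/250 → 1/200 → 1/160 → 1/125 → 1/100.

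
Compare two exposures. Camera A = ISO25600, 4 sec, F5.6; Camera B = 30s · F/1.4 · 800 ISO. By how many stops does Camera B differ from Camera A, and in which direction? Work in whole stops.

Aperture: f/5.6 → f/4 → f/2.8 → f/2 → f/1.4 — 4 stops larger aperture (brighter).
Shutter speed: 4 → 8 → 15 → 30 — 3 stops longer (brighter).
ISO: 25600 → 12800 → 6400 → 3200 → 1600 → 800 — 5 stops dropped (darker).
Net: +4 +3 −5 = +2 stops.

2 stops brighter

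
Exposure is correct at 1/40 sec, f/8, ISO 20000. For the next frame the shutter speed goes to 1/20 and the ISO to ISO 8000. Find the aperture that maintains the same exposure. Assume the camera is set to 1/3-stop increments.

f/7.1

Shutter speed: 1/40 → 1/30 → 1/25 → 1/20 — 1 stop longer (brighter).
ISO: 20000 → 16000 → 12800 → 10000 → 8000 — 1 1/3 stops lower (darker).
Net change so far: 1/3 stop darker. Offset with the aperture: f/8 → f/7.1.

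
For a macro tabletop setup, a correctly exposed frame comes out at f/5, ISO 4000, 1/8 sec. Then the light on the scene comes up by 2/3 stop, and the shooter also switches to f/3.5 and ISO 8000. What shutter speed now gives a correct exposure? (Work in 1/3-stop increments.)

Scene light: 2/3 stop brighter.
Aperture: f/5 → f/4.5 → f/4 → f/3.5 — 1 stop opened up (brighter).
ISO: 4000 → 5000 → 6400 → 8000 — 1 stop raised (brighter).
Net so far: 2 2/3 stops brighter. Shutter speed: 1/8 → 1/10 → 1/13 → 1/15 → 1/20 → 1/25 → 1/30 → 1/40 → 1/50.

1/50s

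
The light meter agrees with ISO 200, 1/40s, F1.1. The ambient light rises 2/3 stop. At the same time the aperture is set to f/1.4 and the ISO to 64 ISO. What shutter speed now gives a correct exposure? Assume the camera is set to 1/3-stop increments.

1/13s

Scene light: 2/3 stop brighter.
Aperture: f/1.1 → f/1.2 → f/1.4 — 2/3 stop smaller aperture (darker).
ISO: 200 → 160 → 125 → 100 → 80 → 64 — 1 2/3 stops dropped (darker).
Net so far: 1 2/3 stops darker. Shutter speed: 1/40 → 1/30 → 1/25 → 1/20 → 1/15 → 1/13.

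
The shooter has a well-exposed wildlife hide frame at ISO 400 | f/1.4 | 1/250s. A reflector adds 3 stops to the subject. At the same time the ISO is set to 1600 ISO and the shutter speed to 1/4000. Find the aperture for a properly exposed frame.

Scene light: 3 stops brighter.
ISO: 400 → 800 → 1600 — 2 stops higher (brighter).
Shutter speed: 1/250 → 1/500 → 1/1000 → 1/2000 → 1/4000 — 4 stops faster (darker).
Net so far: 1 stop brighter. Aperture: f/1.4 → f/2.

f/2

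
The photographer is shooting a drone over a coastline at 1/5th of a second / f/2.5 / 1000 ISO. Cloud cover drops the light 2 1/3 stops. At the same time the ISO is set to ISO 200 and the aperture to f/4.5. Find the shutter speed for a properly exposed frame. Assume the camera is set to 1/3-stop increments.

Scene light: 2 1/3 stops darker.
ISO: 1000 → 800 → 640 → 500 → 400 → 320 → 250 → 200 — 2 1/3 stops dropped (darker).
Aperture: f/2.5 → f/2.8 → f/3.2 → f/3.5 → f/4 → f/4.5 — 1 2/3 stops narrower (darker).
Net so far: 6 1/3 stops darker. Shutter speed: 1/5 → 1/4 → 0.3 → 0.4 → 0.5 → 0.6 → 0.8 → 1 → 1.3 → 1.6 → 2 → 2.5 → 3.2 → 4 → 5 → 6 → 8 → 10 → 13 → 15.

15 s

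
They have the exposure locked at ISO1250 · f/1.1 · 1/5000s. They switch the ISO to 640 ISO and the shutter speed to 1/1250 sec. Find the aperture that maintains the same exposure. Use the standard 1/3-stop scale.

f/1.6

ISO: 1250 → 1000 → 800 → 640 — 1 stop lower (darker).
Shutter speed: 1/5000 → 1/4000 → 1/3200 → 1/2500 → 1/2000 → 1/1600 → 1/1250 — 2 stops slower (brighter).
Net change so far: 1 stop brighter. Offset with the aperture: f/1.1 → f/1.2 → f/1.4 → f/1.6.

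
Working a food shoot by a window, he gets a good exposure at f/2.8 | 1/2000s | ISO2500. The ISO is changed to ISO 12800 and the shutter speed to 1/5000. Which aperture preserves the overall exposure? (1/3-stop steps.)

f/4

ISO: 2500 → 3200 → 4000 → 5000 → 6400 → 8000 → 10000 → 12800 — 2 1/3 stops higher (brighter).
Shutter speed: 1/2000 → 1/2500 → 1/3200 → 1/4000 → 1/5000 — 1 1/3 stops shorter (darker).
Net change so far: 1 stop brighter. Offset with the aperture: f/2.8 → f/3.2 → f/3.5 → f/4.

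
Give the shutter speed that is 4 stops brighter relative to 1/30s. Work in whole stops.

Shutter speed: 1/30 → 1/15 → 1/8 → 1/4 → 1/2 — 4 stops slower (brighter).

1/2s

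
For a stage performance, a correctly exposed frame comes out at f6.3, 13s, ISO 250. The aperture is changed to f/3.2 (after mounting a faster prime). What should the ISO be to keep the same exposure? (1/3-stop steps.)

Aperture: f/6.3 → f/5.6 → f/5 → f/4.5 → f/4 → f/3.5 → f/3.2 — 2 stops wider (brighter).
Need 2 stops darker from the ISO: 250 → 200 → 160 → 125 → 100 → 80 → 64.

ISO 64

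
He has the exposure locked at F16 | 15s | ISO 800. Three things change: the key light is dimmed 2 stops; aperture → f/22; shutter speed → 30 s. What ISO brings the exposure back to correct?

ISO 3200

Scene light: 2 stops darker.
Aperture: f/16 → f/22 — 1 stop narrower (darker).
Shutter speed: 15 → 30 — 1 stop slower (brighter).
Net so far: 2 stops darker. ISO: 800 → 1600 → 3200.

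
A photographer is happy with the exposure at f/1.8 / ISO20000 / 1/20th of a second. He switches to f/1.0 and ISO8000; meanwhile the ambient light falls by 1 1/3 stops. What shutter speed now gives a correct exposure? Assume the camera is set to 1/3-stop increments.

1/10s

Scene light: 1 1/3 stops darker.
Aperture: f/1.8 → f/1.6 → f/1.4 → f/1.2 → f/1.1 → f/1.0 — 1 2/3 stops opened up (brighter).
ISO: 20000 → 16000 → 12800 → 10000 → 8000 — 1 1/3 stops lower (darker).
Net so far: 1 stop darker. Shutter speed: 1/20 → 1/15 → 1/13 → 1/10.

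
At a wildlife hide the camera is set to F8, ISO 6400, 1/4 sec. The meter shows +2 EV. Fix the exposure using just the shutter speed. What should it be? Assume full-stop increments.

Overexposed by 2 stops → need 2 stops darker.
Shutter speed: 1/4 → 1/8 → 1/15.

1/15s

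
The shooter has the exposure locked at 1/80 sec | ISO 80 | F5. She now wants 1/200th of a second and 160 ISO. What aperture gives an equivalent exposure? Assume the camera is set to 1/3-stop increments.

f/4.5

Shutter speed: 1/80 → 1/100 → 1/125 → 1/160 → 1/200 — 1 1/3 stops faster (darker).
ISO: 80 → 100 → 125 → 160 — 1 stop higher (brighter).
Net change so far: 1/3 stop darker. Offset with the aperture: f/5 → f/4.5.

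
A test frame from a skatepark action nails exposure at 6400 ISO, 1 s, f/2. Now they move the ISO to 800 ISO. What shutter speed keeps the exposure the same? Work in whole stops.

8 s

ISO: 6400 → 3200 → 1600 → 800 — 3 stops dropped (darker).
Need 3 stops brighter from the shutter speed: 1 → 2 → 4 → 8.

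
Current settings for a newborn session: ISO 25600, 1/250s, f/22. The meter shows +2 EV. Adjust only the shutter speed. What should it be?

1/1000s

Overexposed by 2 stops → need 2 stops darker.
Shutter speed: 1/250 → 1/500 → 1/1000.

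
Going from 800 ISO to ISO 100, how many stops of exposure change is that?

800 → 400 → 200 → 100 — count the steps: 3 stops.

3 stops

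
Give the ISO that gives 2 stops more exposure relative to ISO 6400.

ISO 25600

ISO: 6400 → 12800 → 25600 — 2 stops higher (brighter).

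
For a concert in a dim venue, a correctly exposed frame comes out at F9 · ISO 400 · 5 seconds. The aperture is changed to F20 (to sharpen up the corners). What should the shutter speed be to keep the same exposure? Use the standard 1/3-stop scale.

Aperture: f/9 → f/10 → f/11 → f/13 → f/14 → f/16 → f/18 → f/20 — 2 1/3 stops narrower (darker).
Need 2 1/3 stops brighter from the shutter speed: 5 → 6 → 8 → 10 → 13 → 15 → 20 → 25.

25 s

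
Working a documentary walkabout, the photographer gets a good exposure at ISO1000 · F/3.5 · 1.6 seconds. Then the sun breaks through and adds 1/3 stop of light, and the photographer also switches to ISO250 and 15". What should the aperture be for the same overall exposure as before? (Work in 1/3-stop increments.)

Scene light: 1/3 stop brighter.
ISO: 1000 → 800 → 640 → 500 → 400 → 320 → 250 — 2 stops lower (darker).
Shutter speed: 1.6 → 2 → 2.5 → 3.2 → 4 → 5 → 6 → 8 → 10 → 13 → 15 — 3 1/3 stops longer (brighter).
Net so far: 1 2/3 stops brighter. Aperture: f/3.5 → f/4 → f/4.5 → f/5 → f/5.6 → f/6.3.

f/6.3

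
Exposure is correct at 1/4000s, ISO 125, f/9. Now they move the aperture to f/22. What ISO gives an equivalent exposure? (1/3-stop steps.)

ISO 800

Aperture: f/9 → f/10 → f/11 → f/13 → f/14 → f/16 → f/18 → f/20 → f/22 — 2 2/3 stops stopped down (darker).
Need 2 2/3 stops brighter from the ISO: 125 → 160 → 200 → 250 → 320 → 400 → 500 → 640 → 800.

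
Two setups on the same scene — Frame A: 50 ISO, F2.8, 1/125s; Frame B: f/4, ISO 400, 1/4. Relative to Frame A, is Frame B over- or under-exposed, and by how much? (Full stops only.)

7 stops brighter

Aperture: f/2.8 → f/4 — 1 stop smaller aperture (darker).
Shutter speed: 1/125 → 1/60 → 1/30 → 1/15 → 1/8 → 1/4 — 5 stops longer (brighter).
ISO: 50 → 100 → 200 → 400 — 3 stops raised (brighter).
Net: −1 +5 +3 = +7 stops.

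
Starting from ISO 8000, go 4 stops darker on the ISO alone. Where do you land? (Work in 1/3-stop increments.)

ISO: 8000 → 6400 → 5000 → 4000 → 3200 → 2500 → 2000 → 1600 → 1250 → 1000 → 800 → 640 → 500 — 4 stops lower (darker).

ISO 500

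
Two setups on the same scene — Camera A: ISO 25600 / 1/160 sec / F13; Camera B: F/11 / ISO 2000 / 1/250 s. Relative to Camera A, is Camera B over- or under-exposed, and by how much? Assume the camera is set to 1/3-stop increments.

4 stops darker

Aperture: f/13 → f/11 — 1/3 stop larger aperture (brighter).
Shutter speed: 1/160 → 1/200 → 1/250 — 2/3 stop shorter (darker).
ISO: 25600 → 20000 → 16000 → 12800 → 10000 → 8000 → 6400 → 5000 → 4000 → 3200 → 2500 → 2000 — 3 2/3 stops lower (darker).
Net: +1/3 −2/3 −3 2/3 = −4 stops.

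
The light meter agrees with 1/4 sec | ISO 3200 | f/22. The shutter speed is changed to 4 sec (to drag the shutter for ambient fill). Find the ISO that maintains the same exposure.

ISO 200

Shutter speed: 1/4 → 1/2 → 1 → 2 → 4 — 4 stops slower (brighter).
Need 4 stops darker from the ISO: 3200 → 1600 → 800 → 400 → 200.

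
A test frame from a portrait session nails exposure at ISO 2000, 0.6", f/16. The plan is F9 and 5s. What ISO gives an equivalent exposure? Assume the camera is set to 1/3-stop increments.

Aperture: f/16 → f/14 → f/13 → f/11 → f/10 → f/9 — 1 2/3 stops wider (brighter).
Shutter speed: 0.6 → 0.8 → 1 → 1.3 → 1.6 → 2 → 2.5 → 3.2 → 4 → 5 — 3 stops longer (brighter).
Net change so far: 4 2/3 stops brighter. Offset with the ISO: 2000 → 1600 → 1250 → 1000 → 800 → 640 → 500 → 400 → 320 → 250 → 200 → 160 → 125 → 100 → 80.

ISO 80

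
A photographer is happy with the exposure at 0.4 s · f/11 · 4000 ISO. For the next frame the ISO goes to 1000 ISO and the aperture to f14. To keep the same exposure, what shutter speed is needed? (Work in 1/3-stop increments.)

2.5 s

ISO: 4000 → 3200 → 2500 → 2000 → 1600 → 1250 → 1000 — 2 stops lower (darker).
Aperture: f/11 → f/13 → f/14 — 2/3 stop stopped down (darker).
Net change so far: 2 2/3 stops darker. Offset with the shutter speed: 0.4 → 0.5 → 0.6 → 0.8 → 1 → 1.3 → 1.6 → 2 → 2.5.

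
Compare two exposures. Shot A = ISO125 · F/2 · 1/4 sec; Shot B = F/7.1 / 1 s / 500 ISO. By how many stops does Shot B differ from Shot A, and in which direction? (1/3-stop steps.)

1/3 stop brighter

Aperture: f/2 → f/2.2 → f/2.5 → f/2.8 → f/3.2 → f/3.5 → f/4 → f/4.5 → f/5 → f/5.6 → f/6.3 → f/7.1 — 3 2/3 stops smaller aperture (darker).
Shutter speed: 1/4 → 0.3 → 0.4 → 0.5 → 0.6 → 0.8 → 1 — 2 stops longer (brighter).
ISO: 125 → 160 → 200 → 250 → 320 → 400 → 500 — 2 stops higher (brighter).
Net: −3 2/3 +2 +2 = +1/3 stops.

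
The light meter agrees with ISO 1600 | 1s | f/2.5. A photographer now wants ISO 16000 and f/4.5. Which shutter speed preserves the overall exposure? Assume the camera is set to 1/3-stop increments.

ISO: 1600 → 2000 → 2500 → 3200 → 4000 → 5000 → 6400 → 8000 → 10000 → 12800 → 16000 — 3 1/3 stops raised (brighter).
Aperture: f/2.5 → f/2.8 → f/3.2 → f/3.5 → f/4 → f/4.5 — 1 2/3 stops smaller aperture (darker).
Net change so far: 1 2/3 stops brighter. Offset with the shutter speed: 1 → 0.8 → 0.6 → 0.5 → 0.4 → 0.3.

0.3 s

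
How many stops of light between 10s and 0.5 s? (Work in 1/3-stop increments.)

10 → 8 → 6 → 5 → 4 → 3.2 → 2.5 → 2 → 1.6 → 1.3 → 1 → 0.8 → 0.6 → 0.5 — count the steps: 13 third-stops = 4 1/3 stops.

4 1/3 stops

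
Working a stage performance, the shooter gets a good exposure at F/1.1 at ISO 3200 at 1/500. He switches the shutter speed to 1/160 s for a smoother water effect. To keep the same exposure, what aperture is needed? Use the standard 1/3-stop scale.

Shutter speed: 1/500 → 1/400 → 1/320 → 1/250 → 1/200 → 1/160 — 1 2/3 stops slower (brighter).
Need 1 2/3 stops darker from the aperture: f/1.1 → f/1.2 → f/1.4 → f/1.6 → f/1.8 → f/2.

f/2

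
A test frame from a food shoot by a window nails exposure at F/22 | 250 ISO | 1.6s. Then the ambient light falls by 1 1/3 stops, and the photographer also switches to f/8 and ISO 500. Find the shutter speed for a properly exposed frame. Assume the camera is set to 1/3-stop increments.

1/4s

Scene light: 1 1/3 stops darker.
Aperture: f/22 → f/20 → f/18 → f/16 → f/14 → f/13 → f/11 → f/10 → f/9 → f/8 — 3 stops wider (brighter).
ISO: 250 → 320 → 400 → 500 — 1 stop higher (brighter).
Net so far: 2 2/3 stops brighter. Shutter speed: 1.6 → 1.3 → 1 → 0.8 → 0.6 → 0.5 → 0.4 → 0.3 → 1/4.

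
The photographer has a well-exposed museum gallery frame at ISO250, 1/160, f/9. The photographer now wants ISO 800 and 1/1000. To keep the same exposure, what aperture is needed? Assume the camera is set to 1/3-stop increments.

ISO: 250 → 320 → 400 → 500 → 640 → 800 — 1 2/3 stops higher (brighter).
Shutter speed: 1/160 → 1/200 → 1/250 → 1/320 → 1/400 → 1/500 → 1/640 → 1/800 → 1/1000 — 2 2/3 stops shorter (darker).
Net change so far: 1 stop darker. Offset with the aperture: f/9 → f/8 → f/7.1 → f/6.3.

f/6.3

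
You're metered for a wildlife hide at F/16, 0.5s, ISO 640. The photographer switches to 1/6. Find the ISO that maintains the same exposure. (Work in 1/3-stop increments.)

ISO 2000

Shutter speed: 0.5 → 0.4 → 0.3 → 1/4 → 1/5 → 1/6 — 1 2/3 stops shorter (darker).
Need 1 2/3 stops brighter from the ISO: 640 → 800 → 1000 → 1250 → 1600 → 2000.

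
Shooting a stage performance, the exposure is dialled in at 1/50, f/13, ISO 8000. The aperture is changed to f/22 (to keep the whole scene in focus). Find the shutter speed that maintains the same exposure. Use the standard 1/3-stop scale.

1/15s

Aperture: f/13 → f/14 → f/16 → f/18 → f/20 → f/22 — 1 2/3 stops stopped down (darker).
Need 1 2/3 stops brighter from the shutter speed: 1/50 → 1/40 → 1/30 → 1/25 → 1/20 → 1/15.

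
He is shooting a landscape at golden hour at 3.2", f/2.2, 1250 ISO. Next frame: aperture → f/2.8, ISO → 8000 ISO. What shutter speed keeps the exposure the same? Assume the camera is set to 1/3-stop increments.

0.8 s

Aperture: f/2.2 → f/2.5 → f/2.8 — 2/3 stop smaller aperture (darker).
ISO: 1250 → 1600 → 2000 → 2500 → 3200 → 4000 → 5000 → 6400 → 8000 — 2 2/3 stops higher (brighter).
Net change so far: 2 stops brighter. Offset with the shutter speed: 3.2 → 2.5 → 2 → 1.6 → 1.3 → 1 → 0.8.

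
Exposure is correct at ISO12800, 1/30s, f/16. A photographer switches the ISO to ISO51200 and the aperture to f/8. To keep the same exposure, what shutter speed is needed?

1/500s

ISO: 12800 → 25600 → 51200 — 2 stops raised (brighter).
Aperture: f/16 → f/11 → f/8 — 2 stops larger aperture (brighter).
Net change so far: 4 stops brighter. Offset with the shutter speed: 1/30 → 1/60 → 1/125 → 1/250 → 1/500.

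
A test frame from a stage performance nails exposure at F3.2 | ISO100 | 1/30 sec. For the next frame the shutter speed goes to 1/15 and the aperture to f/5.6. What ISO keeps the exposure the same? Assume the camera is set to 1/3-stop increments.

Shutter speed: 1/30 → 1/25 → 1/20 → 1/15 — 1 stop longer (brighter).
Aperture: f/3.2 → f/3.5 → f/4 → f/4.5 → f/5 → f/5.6 — 1 2/3 stops narrower (darker).
Net change so far: 2/3 stop darker. Offset with the ISO: 100 → 125 → 160.

ISO 160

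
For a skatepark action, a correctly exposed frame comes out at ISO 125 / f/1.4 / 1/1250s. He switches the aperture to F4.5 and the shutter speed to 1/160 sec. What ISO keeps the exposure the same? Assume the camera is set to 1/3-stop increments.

Aperture: f/1.4 → f/1.6 → f/1.8 → f/2 → f/2.2 → f/2.5 → f/2.8 → f/3.2 → f/3.5 → f/4 → f/4.5 — 3 1/3 stops smaller aperture (darker).
Shutter speed: 1/1250 → 1/1000 → 1/800 → 1/640 → 1/500 → 1/400 → 1/320 → 1/250 → 1/200 → 1/160 — 3 stops slower (brighter).
Net change so far: 1/3 stop darker. Offset with the ISO: 125 → 160.

ISO 160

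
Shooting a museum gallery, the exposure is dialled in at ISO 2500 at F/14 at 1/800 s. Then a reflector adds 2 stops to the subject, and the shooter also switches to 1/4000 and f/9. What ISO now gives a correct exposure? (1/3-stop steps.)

Scene light: 2 stops brighter.
Shutter speed: 1/800 → 1/1000 → 1/1250 → 1/1600 → 1/2000 → 1/2500 → 1/3200 → 1/4000 — 2 1/3 stops faster (darker).
Aperture: f/14 → f/13 → f/11 → f/10 → f/9 — 1 1/3 stops larger aperture (brighter).
Net so far: 1 stop brighter. ISO: 2500 → 2000 → 1600 → 1250.

ISO 1250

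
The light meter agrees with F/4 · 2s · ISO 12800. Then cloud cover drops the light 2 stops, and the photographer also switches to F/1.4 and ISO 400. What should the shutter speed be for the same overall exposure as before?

Scene light: 2 stops darker.
Aperture: f/4 → f/2.8 → f/2 → f/1.4 — 3 stops opened up (brighter).
ISO: 12800 → 6400 → 3200 → 1600 → 800 → 400 — 5 stops dropped (darker).
Net so far: 4 stops darker. Shutter speed: 2 → 4 → 8 → 15 → 30.

30 s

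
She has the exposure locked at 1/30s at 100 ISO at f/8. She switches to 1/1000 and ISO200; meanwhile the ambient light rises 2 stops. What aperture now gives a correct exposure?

f/4

Scene light: 2 stops brighter.
Shutter speed: 1/30 → 1/60 → 1/125 → 1/250 → 1/500 → 1/1000 — 5 stops shorter (darker).
ISO: 100 → 200 — 1 stop raised (brighter).
Net so far: 2 stops darker. Aperture: f/8 → f/5.6 → f/4.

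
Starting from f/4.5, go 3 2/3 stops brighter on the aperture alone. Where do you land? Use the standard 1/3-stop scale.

Aperture: f/4.5 → f/4 → f/3.5 → f/3.2 → f/2.8 → f/2.5 → f/2.2 → f/2 → f/1.8 → f/1.6 → f/1.4 → f/1.2 — 3 2/3 stops wider (brighter).

f/1.2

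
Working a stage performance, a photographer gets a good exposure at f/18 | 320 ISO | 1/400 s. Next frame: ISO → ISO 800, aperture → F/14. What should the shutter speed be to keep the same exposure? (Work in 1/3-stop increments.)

ISO: 320 → 400 → 500 → 640 → 800 — 1 1/3 stops higher (brighter).
Aperture: f/18 → f/16 → f/14 — 2/3 stop wider (brighter).
Net change so far: 2 stops brighter. Offset with the shutter speed: 1/400 → 1/500 → 1/640 → 1/800 → 1/1000 → 1/1250 → 1/1600.

1/1600s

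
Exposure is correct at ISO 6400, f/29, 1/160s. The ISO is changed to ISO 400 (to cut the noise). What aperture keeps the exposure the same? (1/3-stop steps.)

ISO: 6400 → 5000 → 4000 → 3200 → 2500 → 2000 → 1600 → 1250 → 1000 → 800 → 640 → 500 → 400 — 4 stops dropped (darker).
Need 4 stops brighter from the aperture: f/29 → f/25 → f/22 → f/20 → f/18 → f/16 → f/14 → f/13 → f/11 → f/10 → f/9 → f/8 → f/7.1.

f/7.1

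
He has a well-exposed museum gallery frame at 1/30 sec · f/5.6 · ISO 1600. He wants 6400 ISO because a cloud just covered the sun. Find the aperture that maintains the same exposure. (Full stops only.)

ISO: 1600 → 3200 → 6400 — 2 stops raised (brighter).
Need 2 stops darker from the aperture: f/5.6 → f/8 → f/11.

f/11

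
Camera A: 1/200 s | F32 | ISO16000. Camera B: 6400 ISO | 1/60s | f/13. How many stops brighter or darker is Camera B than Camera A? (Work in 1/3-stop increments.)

3 stops brighter

Aperture: f/32 → f/29 → f/25 → f/22 → f/20 → f/18 → f/16 → f/14 → f/13 — 2 2/3 stops wider (brighter).
Shutter speed: 1/200 → 1/160 → 1/125 → 1/100 → 1/80 → 1/60 — 1 2/3 stops longer (brighter).
ISO: 16000 → 12800 → 10000 → 8000 → 6400 — 1 1/3 stops lower (darker).
Net: +2 2/3 +1 2/3 −1 1/3 = +3 stops.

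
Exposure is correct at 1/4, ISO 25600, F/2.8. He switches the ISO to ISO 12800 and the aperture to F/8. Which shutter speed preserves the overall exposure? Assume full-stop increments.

ISO: 25600 → 12800 — 1 stop lower (darker).
Aperture: f/2.8 → f/4 → f/5.6 → f/8 — 3 stops stopped down (darker).
Net change so far: 4 stops darker. Offset with the shutter speed: 1/4 → 1/2 → 1 → 2 → 4.

4 s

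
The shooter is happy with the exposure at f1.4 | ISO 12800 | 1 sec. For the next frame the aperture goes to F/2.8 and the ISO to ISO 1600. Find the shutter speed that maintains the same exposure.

Aperture: f/1.4 → f/2 → f/2.8 — 2 stops stopped down (darker).
ISO: 12800 → 6400 → 3200 → 1600 — 3 stops dropped (darker).
Net change so far: 5 stops darker. Offset with the shutter speed: 1 → 2 → 4 → 8 → 15 → 30.

30 s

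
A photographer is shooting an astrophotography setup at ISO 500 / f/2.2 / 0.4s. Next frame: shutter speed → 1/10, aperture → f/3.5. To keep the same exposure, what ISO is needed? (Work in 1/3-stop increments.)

ISO 5000

Shutter speed: 0.4 → 0.3 → 1/4 → 1/5 → 1/6 → 1/8 → 1/10 — 2 stops shorter (darker).
Aperture: f/2.2 → f/2.5 → f/2.8 → f/3.2 → f/3.5 — 1 1/3 stops smaller aperture (darker).
Net change so far: 3 1/3 stops darker. Offset with the ISO: 500 → 640 → 800 → 1000 → 1250 → 1600 → 2000 → 2500 → 3200 → 4000 → 5000.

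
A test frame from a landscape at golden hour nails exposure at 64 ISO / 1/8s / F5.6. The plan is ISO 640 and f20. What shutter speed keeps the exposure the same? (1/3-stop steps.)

1/6s

ISO: 64 → 80 → 100 → 125 → 160 → 200 → 250 → 320 → 400 → 500 → 640 — 3 1/3 stops raised (brighter).
Aperture: f/5.6 → f/6.3 → f/7.1 → f/8 → f/9 → f/10 → f/11 → f/13 → f/14 → f/16 → f/18 → f/20 — 3 2/3 stops stopped down (darker).
Net change so far: 1/3 stop darker. Offset with the shutter speed: 1/8 → 1/6.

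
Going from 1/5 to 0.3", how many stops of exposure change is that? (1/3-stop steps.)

1/5 → 1/4 → 0.3 — count the steps: 2 third-stops = 2/3 stop.

2/3 stop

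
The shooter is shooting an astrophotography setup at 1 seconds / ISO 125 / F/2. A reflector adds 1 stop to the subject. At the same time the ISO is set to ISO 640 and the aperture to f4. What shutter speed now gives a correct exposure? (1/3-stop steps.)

Scene light: 1 stop brighter.
ISO: 125 → 160 → 200 → 250 → 320 → 400 → 500 → 640 — 2 1/3 stops higher (brighter).
Aperture: f/2 → f/2.2 → f/2.5 → f/2.8 → f/3.2 → f/3.5 → f/4 — 2 stops narrower (darker).
Net so far: 1 1/3 stops brighter. Shutter speed: 1 → 0.8 → 0.6 → 0.5 → 0.4.

0.4 s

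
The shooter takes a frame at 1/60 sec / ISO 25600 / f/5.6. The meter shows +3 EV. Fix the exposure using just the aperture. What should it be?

f/16

Overexposed by 3 stops → need 3 stops darker.
Aperture: f/5.6 → f/8 → f/11 → f/16.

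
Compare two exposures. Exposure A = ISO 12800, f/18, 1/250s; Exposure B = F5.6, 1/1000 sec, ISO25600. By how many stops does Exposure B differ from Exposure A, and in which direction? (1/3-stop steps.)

Aperture: f/18 → f/16 → f/14 → f/13 → f/11 → f/10 → f/9 → f/8 → f/7.1 → f/6.3 → f/5.6 — 3 1/3 stops wider (brighter).
Shutter speed: 1/250 → 1/320 → 1/400 → 1/500 → 1/640 → 1/800 → 1/1000 — 2 stops shorter (darker).
ISO: 12800 → 16000 → 20000 → 25600 — 1 stop higher (brighter).
Net: +3 1/3 −2 +1 = +2 1/3 stops.

2 1/3 stops brighter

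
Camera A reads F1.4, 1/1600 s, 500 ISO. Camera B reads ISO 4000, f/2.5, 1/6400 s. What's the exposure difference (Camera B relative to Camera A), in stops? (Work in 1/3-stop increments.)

2/3 stop darker

Aperture: f/1.4 → f/1.6 → f/1.8 → f/2 → f/2.2 → f/2.5 — 1 2/3 stops smaller aperture (darker).
Shutter speed: 1/1600 → 1/2000 → 1/2500 → 1/3200 → 1/4000 → 1/5000 → 1/6400 — 2 stops faster (darker).
ISO: 500 → 640 → 800 → 1000 → 1250 → 1600 → 2000 → 2500 → 3200 → 4000 — 3 stops higher (brighter).
Net: −1 2/3 −2 +3 = −2/3 stops.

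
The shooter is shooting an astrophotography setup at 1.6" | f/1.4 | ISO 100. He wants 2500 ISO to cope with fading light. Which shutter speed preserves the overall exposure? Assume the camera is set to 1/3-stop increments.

1/15s

ISO: 100 → 125 → 160 → 200 → 250 → 320 → 400 → 500 → 640 → 800 → 1000 → 1250 → 1600 → 2000 → 2500 — 4 2/3 stops higher (brighter).
Need 4 2/3 stops darker from the shutter speed: 1.6 → 1.3 → 1 → 0.8 → 0.6 → 0.5 → 0.4 → 0.3 → 1/4 → 1/5 → 1/6 → 1/8 → 1/10 → 1/13 → 1/15.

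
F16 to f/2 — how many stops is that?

6 stops

f/16 → f/11 → f/8 → f/5.6 → f/4 → f/2.8 → f/2 — count the steps: 6 stops.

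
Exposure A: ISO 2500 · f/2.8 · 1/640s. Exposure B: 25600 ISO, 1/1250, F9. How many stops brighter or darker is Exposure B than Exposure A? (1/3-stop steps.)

1 stop darker

Aperture: f/2.8 → f/3.2 → f/3.5 → f/4 → f/4.5 → f/5 → f/5.6 → f/6.3 → f/7.1 → f/8 → f/9 — 3 1/3 stops smaller aperture (darker).
Shutter speed: 1/640 → 1/800 → 1/1000 → 1/1250 — 1 stop shorter (darker).
ISO: 2500 → 3200 → 4000 → 5000 → 6400 → 8000 → 10000 → 12800 → 16000 → 20000 → 25600 — 3 1/3 stops raised (brighter).
Net: −3 1/3 −1 +3 1/3 = −1 stop.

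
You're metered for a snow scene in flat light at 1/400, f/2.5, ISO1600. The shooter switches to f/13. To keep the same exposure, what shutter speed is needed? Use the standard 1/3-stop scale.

Aperture: f/2.5 → f/2.8 → f/3.2 → f/3.5 → f/4 → f/4.5 → f/5 → f/5.6 → f/6.3 → f/7.1 → f/8 → f/9 → f/10 → f/11 → f/13 — 4 2/3 stops smaller aperture (darker).
Need 4 2/3 stops brighter from the shutter speed: 1/400 → 1/320 → 1/250 → 1/200 → 1/160 → 1/125 → 1/100 → 1/80 → 1/60 → 1/50 → 1/40 → 1/30 → 1/25 → 1/20 → 1/15.

1/15s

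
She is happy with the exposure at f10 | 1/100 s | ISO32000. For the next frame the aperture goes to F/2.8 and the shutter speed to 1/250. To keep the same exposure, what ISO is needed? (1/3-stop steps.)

ISO 6400

Aperture: f/10 → f/9 → f/8 → f/7.1 → f/6.3 → f/5.6 → f/5 → f/4.5 → f/4 → f/3.5 → f/3.2 → f/2.8 — 3 2/3 stops larger aperture (brighter).
Shutter speed: 1/100 → 1/125 → 1/160 → 1/200 → 1/250 — 1 1/3 stops shorter (darker).
Net change so far: 2 1/3 stops brighter. Offset with the ISO: 32000 → 25600 → 20000 → 16000 → 12800 → 10000 → 8000 → 6400.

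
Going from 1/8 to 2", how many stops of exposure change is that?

4 stops

1/8 → 1/4 → 1/2 → 1 → 2 — count the steps: 4 stops.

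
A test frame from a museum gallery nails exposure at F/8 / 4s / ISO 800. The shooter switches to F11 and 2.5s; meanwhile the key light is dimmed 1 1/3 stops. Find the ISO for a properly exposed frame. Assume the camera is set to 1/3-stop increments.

ISO 6400

Scene light: 1 1/3 stops darker.
Aperture: f/8 → f/9 → f/10 → f/11 — 1 stop smaller aperture (darker).
Shutter speed: 4 → 3.2 → 2.5 — 2/3 stop faster (darker).
Net so far: 3 stops darker. ISO: 800 → 1000 → 1250 → 1600 → 2000 → 2500 → 3200 → 4000 → 5000 → 6400.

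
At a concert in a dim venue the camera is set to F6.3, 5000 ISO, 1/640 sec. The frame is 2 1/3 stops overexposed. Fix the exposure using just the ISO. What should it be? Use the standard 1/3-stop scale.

ISO 1000

Overexposed by 2 1/3 stops → need 2 1/3 stops darker.
ISO: 5000 → 4000 → 3200 → 2500 → 2000 → 1600 → 1250 → 1000.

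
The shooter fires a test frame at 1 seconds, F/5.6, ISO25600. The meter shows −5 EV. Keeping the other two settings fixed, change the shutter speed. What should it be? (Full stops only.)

30 s

Underexposed by 5 stops → need 5 stops brighter.
Shutter speed: 1 → 2 → 4 → 8 → 15 → 30.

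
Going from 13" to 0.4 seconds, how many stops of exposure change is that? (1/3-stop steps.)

13 → 10 → 8 → 6 → 5 → 4 → 3.2 → 2.5 → 2 → 1.6 → 1.3 → 1 → 0.8 → 0.6 → 0.5 → 0.4 — count the steps: 15 third-stops = 5 stops.

5 stops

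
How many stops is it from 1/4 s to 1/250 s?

6 stops

1/4 → 1/8 → 1/15 → 1/30 → 1/60 → 1/125 → 1/250 — count the steps: 6 stops.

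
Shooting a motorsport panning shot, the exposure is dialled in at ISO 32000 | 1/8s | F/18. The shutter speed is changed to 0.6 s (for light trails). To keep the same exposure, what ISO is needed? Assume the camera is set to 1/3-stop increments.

ISO 6400

Shutter speed: 1/8 → 1/6 → 1/5 → 1/4 → 0.3 → 0.4 → 0.5 → 0.6 — 2 1/3 stops longer (brighter).
Need 2 1/3 stops darker from the ISO: 32000 → 25600 → 20000 → 16000 → 12800 → 10000 → 8000 → 6400.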